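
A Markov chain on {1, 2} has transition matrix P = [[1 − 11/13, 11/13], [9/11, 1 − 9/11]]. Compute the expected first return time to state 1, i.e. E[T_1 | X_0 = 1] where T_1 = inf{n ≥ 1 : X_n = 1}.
E[T_1 | X_0 = 1] = 1/π_1 = 238/117

For an irreducible recurrent Markov chain with stationary distribution π, E[T_i | X_0 = i] = 1/π_i (Kac's formula). Here π_1 = (9/11)/(11/13 + 9/11) = (9/11)/(238/143) = 117/238, so E[T_1 | X_0 = 1] = 1/π_1 = (11/13 + 9/11)/(9/11) = (238/143)/(9/11) = 238/117.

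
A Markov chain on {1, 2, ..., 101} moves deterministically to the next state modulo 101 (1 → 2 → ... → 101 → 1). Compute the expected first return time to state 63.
E[T_63 | X_0 = 63] = 101

The chain cycles deterministically, so starting at state 63 it returns in exactly 101 steps. Equivalently, the stationary distribution is uniform π_j = 1/101 for every state j, so by Kac's formula E[T_63] = 1/π_63 = 101.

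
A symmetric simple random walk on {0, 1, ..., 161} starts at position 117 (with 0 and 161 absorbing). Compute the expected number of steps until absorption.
E[τ | X_0 = 117] = 5148

Let v_k = E[τ | X_0 = k]. Boundary: v_0 = v_161 = 0. Recurrence: v_k = 1 + (v_{k-1} + v_{k+1})/2 for 1 ≤ k ≤ 160. The particular solution to v_k − (v_{k-1} + v_{k+1})/2 = 1 is v_k = −k^2. Adding homogeneous solution A + B k and matching boundaries gives v_k = k (161 − k). Substituting k = 117: v_117 = 117 · 44 = 5148.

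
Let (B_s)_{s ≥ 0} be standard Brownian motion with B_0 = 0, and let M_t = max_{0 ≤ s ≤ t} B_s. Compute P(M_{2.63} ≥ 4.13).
P(M_{2.63} ≥ 4.13) = 2·P(B_{2.63} ≥ 4.13) = 2(1 − Φ(4.13/√2.63)) ≈ 0.0109

By the reflection principle for Brownian motion, P(M_t ≥ a) = 2 · P(B_t ≥ a) for a ≥ 0. Since B_t ~ N(0, t), P(B_t ≥ 4.13) = 1 − Φ(4.13/√t) = 1 − Φ(4.13/√2.63) = 1 − Φ(2.5467). So
  P(M_{2.63} ≥ 4.13) = 2(1 − Φ(2.5467)) ≈ 0.0109.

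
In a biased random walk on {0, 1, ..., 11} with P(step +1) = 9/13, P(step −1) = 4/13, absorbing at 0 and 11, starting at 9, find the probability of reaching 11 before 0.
P(hit 11 before 0) = (1 − (4/9)^9) / (1 − (4/9)^11) = 6271965189/6275373061

Let u_k denote P(reach 11 before 0 | start at k). Boundary: u_0 = 0, u_11 = 1. Recurrence: u_k = 9/13·u_{k+1} + 4/13·u_{k-1} for 1 ≤ k ≤ 10. Try u_k = A + B·r^k with r = q/p = (4/13)/(9/13) = 4/9. Substitution satisfies the recurrence; boundary conditions give:
  u_k = (1 − r^k) / (1 − r^N) = (1 − (4/9)^9) / (1 − (4/9)^11) = 6271965189/6275373061.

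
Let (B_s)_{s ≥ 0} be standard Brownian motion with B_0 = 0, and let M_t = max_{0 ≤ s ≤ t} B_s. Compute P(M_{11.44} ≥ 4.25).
P(M_{11.44} ≥ 4.25) = 2·P(B_{11.44} ≥ 4.25) = 2(1 − Φ(4.25/√11.44)) ≈ 0.2089

By the reflection principle for Brownian motion, P(M_t ≥ a) = 2 · P(B_t ≥ a) for a ≥ 0. Since B_t ~ N(0, t), P(B_t ≥ 4.25) = 1 − Φ(4.25/√t) = 1 − Φ(4.25/√11.44) = 1 − Φ(1.2565). So
  P(M_{11.44} ≥ 4.25) = 2(1 − Φ(1.2565)) ≈ 0.2089.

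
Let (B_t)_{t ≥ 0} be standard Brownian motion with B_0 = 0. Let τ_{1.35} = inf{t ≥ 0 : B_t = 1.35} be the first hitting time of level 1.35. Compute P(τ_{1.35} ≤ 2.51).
P(τ_{1.35} ≤ 2.51) = 2(1 − Φ(1.35/√2.51)) = 2(1 − Φ(0.8521)) ≈ 0.3942

By the reflection principle for standard BM, P(τ_b ≤ t) = 2 · P(B_t ≥ b). Since B_t ~ N(0, t), P(B_t ≥ 1.35) = 1 − Φ(1.35/√t) = 1 − Φ(1.35/√2.51) = 1 − Φ(0.8521) ≈ 0.19708. Doubling: P(τ_{1.35} ≤ 2.51) ≈ 2 · 0.19708 = 0.39416 ≈ 0.3942.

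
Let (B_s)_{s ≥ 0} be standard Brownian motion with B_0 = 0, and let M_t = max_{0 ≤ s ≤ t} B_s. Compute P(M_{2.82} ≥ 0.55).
P(M_{2.82} ≥ 0.55) = 2·P(B_{2.82} ≥ 0.55) = 2(1 − Φ(0.55/√2.82)) ≈ 0.7433

By the reflection principle for Brownian motion, P(M_t ≥ a) = 2 · P(B_t ≥ a) for a ≥ 0. Since B_t ~ N(0, t), P(B_t ≥ 0.55) = 1 − Φ(0.55/√t) = 1 − Φ(0.55/√2.82) = 1 − Φ(0.3275). So
  P(M_{2.82} ≥ 0.55) = 2(1 − Φ(0.3275)) ≈ 0.7433.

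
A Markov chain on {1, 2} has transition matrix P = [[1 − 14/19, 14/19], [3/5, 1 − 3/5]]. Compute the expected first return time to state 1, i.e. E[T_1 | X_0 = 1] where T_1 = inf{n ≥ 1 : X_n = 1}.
E[T_1 | X_0 = 1] = 1/π_1 = 127/57

For an irreducible recurrent Markov chain with stationary distribution π, E[T_i | X_0 = i] = 1/π_i (Kac's formula). Here π_1 = (3/5)/(14/19 + 3/5) = (3/5)/(127/95) = 57/127, so E[T_1 | X_0 = 1] = 1/π_1 = (14/19 + 3/5)/(3/5) = (127/95)/(3/5) = 127/57.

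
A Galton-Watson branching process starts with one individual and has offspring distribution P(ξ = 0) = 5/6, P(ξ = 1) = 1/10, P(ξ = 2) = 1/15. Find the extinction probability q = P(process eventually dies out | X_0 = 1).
q = 1

Mean offspring μ = 0·5/6 + 1·1/10 + 2·1/15 = 7/30 ≤ 1. For μ ≤ 1 with offspring not concentrated at 1, the Galton-Watson process goes extinct almost surely, so q = 1.
(Algebraic check: The pgf is f(s) = 5/6 + 1/10·s + 1/15·s². The extinction probability q is the smallest fixed point of f in [0, 1]. Setting s = f(s):
  1/15·s² + (1/10 − 1)·s + 5/6 = 0
  1/15·s² − (5/6 + 1/15)·s + 5/6 = 0
which factors as (s − 1)·(1/15·s − 5/6) = 0, giving roots s = 1 and s = (5/6)/(1/15) = 25/2. Since 25/2 ≥ 1, the smallest root in [0, 1] is s = 1.)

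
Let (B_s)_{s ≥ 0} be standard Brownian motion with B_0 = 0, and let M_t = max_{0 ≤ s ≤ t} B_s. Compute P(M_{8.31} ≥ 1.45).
P(M_{8.31} ≥ 1.45) = 2·P(B_{8.31} ≥ 1.45) = 2(1 − Φ(1.45/√8.31)) ≈ 0.6150

By the reflection principle for Brownian motion, P(M_t ≥ a) = 2 · P(B_t ≥ a) for a ≥ 0. Since B_t ~ N(0, t), P(B_t ≥ 1.45) = 1 − Φ(1.45/√t) = 1 − Φ(1.45/√8.31) = 1 − Φ(0.5030). So
  P(M_{8.31} ≥ 1.45) = 2(1 − Φ(0.5030)) ≈ 0.6150.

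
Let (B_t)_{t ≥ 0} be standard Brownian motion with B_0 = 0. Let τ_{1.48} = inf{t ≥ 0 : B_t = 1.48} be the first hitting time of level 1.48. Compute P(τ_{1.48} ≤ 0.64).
P(τ_{1.48} ≤ 0.64) = 2(1 − Φ(1.48/√0.64)) = 2(1 − Φ(1.8500)) ≈ 0.0643

By the reflection principle for standard BM, P(τ_b ≤ t) = 2 · P(B_t ≥ b). Since B_t ~ N(0, t), P(B_t ≥ 1.48) = 1 − Φ(1.48/√t) = 1 − Φ(1.48/√0.64) = 1 − Φ(1.8500) ≈ 0.03216. Doubling: P(τ_{1.48} ≤ 0.64) ≈ 2 · 0.03216 = 0.06432 ≈ 0.0643.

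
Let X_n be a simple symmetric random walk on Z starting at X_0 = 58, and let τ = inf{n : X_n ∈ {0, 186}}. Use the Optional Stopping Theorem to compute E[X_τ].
E[X_τ] = 58

X_n is a martingale and τ is a bounded-mean stopping time (indeed τ is finite a.s. with bounded expectation since the walk is in a bounded region). By the OST, E[X_τ] = E[X_0] = 58. Equivalently: E[X_τ] = 186 · P(hit 186 first) + 0 · P(hit 0 first) = 186 · (58/186) = 58.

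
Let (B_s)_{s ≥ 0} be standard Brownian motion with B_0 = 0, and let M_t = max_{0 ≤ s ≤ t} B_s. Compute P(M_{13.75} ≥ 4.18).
P(M_{13.75} ≥ 4.18) = 2·P(B_{13.75} ≥ 4.18) = 2(1 − Φ(4.18/√13.75)) ≈ 0.2596

By the reflection principle for Brownian motion, P(M_t ≥ a) = 2 · P(B_t ≥ a) for a ≥ 0. Since B_t ~ N(0, t), P(B_t ≥ 4.18) = 1 − Φ(4.18/√t) = 1 − Φ(4.18/√13.75) = 1 − Φ(1.1273). So
  P(M_{13.75} ≥ 4.18) = 2(1 − Φ(1.1273)) ≈ 0.2596.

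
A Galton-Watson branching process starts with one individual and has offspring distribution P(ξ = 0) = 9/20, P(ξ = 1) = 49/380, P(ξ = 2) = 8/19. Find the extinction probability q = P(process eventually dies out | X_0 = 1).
q = 1

Mean offspring μ = 0·9/20 + 1·49/380 + 2·8/19 = 369/380 ≤ 1. For μ ≤ 1 with offspring not concentrated at 1, the Galton-Watson process goes extinct almost surely, so q = 1.
(Algebraic check: The pgf is f(s) = 9/20 + 49/380·s + 8/19·s². The extinction probability q is the smallest fixed point of f in [0, 1]. Setting s = f(s):
  8/19·s² + (49/380 − 1)·s + 9/20 = 0
  8/19·s² − (9/20 + 8/19)·s + 9/20 = 0
which factors as (s − 1)·(8/19·s − 9/20) = 0, giving roots s = 1 and s = (9/20)/(8/19) = 171/160. Since 171/160 ≥ 1, the smallest root in [0, 1] is s = 1.)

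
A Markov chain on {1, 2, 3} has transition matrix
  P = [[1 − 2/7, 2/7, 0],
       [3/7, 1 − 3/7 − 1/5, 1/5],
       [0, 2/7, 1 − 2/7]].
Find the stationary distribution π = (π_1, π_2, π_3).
π = (15/32, 5/16, 7/32)

This is a birth-death chain on three states, which satisfies detailed balance: π_1 · P_{12} = π_2 · P_{21} and π_2 · P_{23} = π_3 · P_{32}.
From π_1 · 2/7 = π_2 · 3/7: π_2/π_1 = (2/7)/(3/7) = 2/3.
From π_2 · 1/5 = π_3 · 2/7: π_3/π_2 = (1/5)/(2/7) = 7/10.
Take π_1 proportional to 1; then unnormalized π = (1, 2/3, 7/15). Normalize by dividing by the sum 32/15:
  π = (15/32, 5/16, 7/32).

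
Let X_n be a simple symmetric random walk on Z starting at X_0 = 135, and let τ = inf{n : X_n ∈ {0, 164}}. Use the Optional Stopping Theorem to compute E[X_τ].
E[X_τ] = 135

X_n is a martingale and τ is a bounded-mean stopping time (indeed τ is finite a.s. with bounded expectation since the walk is in a bounded region). By the OST, E[X_τ] = E[X_0] = 135. Equivalently: E[X_τ] = 164 · P(hit 164 first) + 0 · P(hit 0 first) = 164 · (135/164) = 135.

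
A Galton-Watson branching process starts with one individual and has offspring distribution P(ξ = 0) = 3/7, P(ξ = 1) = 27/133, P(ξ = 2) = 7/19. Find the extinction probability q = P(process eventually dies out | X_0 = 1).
q = 1

Mean offspring μ = 0·3/7 + 1·27/133 + 2·7/19 = 125/133 ≤ 1. For μ ≤ 1 with offspring not concentrated at 1, the Galton-Watson process goes extinct almost surely, so q = 1.
(Algebraic check: The pgf is f(s) = 3/7 + 27/133·s + 7/19·s². The extinction probability q is the smallest fixed point of f in [0, 1]. Setting s = f(s):
  7/19·s² + (27/133 − 1)·s + 3/7 = 0
  7/19·s² − (3/7 + 7/19)·s + 3/7 = 0
which factors as (s − 1)·(7/19·s − 3/7) = 0, giving roots s = 1 and s = (3/7)/(7/19) = 57/49. Since 57/49 ≥ 1, the smallest root in [0, 1] is s = 1.)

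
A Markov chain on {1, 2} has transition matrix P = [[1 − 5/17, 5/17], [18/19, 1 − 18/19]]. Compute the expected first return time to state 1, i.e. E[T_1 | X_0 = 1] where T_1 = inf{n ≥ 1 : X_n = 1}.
E[T_1 | X_0 = 1] = 1/π_1 = 401/306

For an irreducible recurrent Markov chain with stationary distribution π, E[T_i | X_0 = i] = 1/π_i (Kac's formula). Here π_1 = (18/19)/(5/17 + 18/19) = (18/19)/(401/323) = 306/401, so E[T_1 | X_0 = 1] = 1/π_1 = (5/17 + 18/19)/(18/19) = (401/323)/(18/19) = 401/306.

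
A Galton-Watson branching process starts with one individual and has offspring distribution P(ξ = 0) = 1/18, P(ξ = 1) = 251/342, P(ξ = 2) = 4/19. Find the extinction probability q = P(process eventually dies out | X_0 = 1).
q = 19/72

The pgf is f(s) = 1/18 + 251/342·s + 4/19·s². The extinction probability q is the smallest fixed point of f in [0, 1]. Setting s = f(s):
  4/19·s² + (251/342 − 1)·s + 1/18 = 0
  4/19·s² − (1/18 + 4/19)·s + 1/18 = 0
which factors as (s − 1)·(4/19·s − 1/18) = 0, giving roots s = 1 and s = (1/18)/(4/19) = 19/72.
Mean offspring μ = 251/342 + 2·4/19 = 395/342 > 1 (supercritical), so q < 1. The extinction probability is the smaller root: q = (1/18)/(4/19) = 19/72.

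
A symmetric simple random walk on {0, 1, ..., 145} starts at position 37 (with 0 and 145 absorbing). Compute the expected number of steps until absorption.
E[τ | X_0 = 37] = 3996

Let v_k = E[τ | X_0 = k]. Boundary: v_0 = v_145 = 0. Recurrence: v_k = 1 + (v_{k-1} + v_{k+1})/2 for 1 ≤ k ≤ 144. The particular solution to v_k − (v_{k-1} + v_{k+1})/2 = 1 is v_k = −k^2. Adding homogeneous solution A + B k and matching boundaries gives v_k = k (145 − k). Substituting k = 37: v_37 = 37 · 108 = 3996.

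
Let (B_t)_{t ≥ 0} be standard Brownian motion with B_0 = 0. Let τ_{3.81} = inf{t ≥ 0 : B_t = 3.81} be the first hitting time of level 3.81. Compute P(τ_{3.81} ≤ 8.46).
P(τ_{3.81} ≤ 8.46) = 2(1 − Φ(3.81/√8.46)) = 2(1 − Φ(1.3099)) ≈ 0.1902

By the reflection principle for standard BM, P(τ_b ≤ t) = 2 · P(B_t ≥ b). Since B_t ~ N(0, t), P(B_t ≥ 3.81) = 1 − Φ(3.81/√t) = 1 − Φ(3.81/√8.46) = 1 − Φ(1.3099) ≈ 0.09511. Doubling: P(τ_{3.81} ≤ 8.46) ≈ 2 · 0.09511 = 0.19022 ≈ 0.1902.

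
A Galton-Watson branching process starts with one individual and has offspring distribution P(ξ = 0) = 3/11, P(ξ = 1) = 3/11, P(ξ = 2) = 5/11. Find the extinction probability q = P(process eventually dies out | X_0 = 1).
q = 3/5

The pgf is f(s) = 3/11 + 3/11·s + 5/11·s². The extinction probability q is the smallest fixed point of f in [0, 1]. Setting s = f(s):
  5/11·s² + (3/11 − 1)·s + 3/11 = 0
  5/11·s² − (3/11 + 5/11)·s + 3/11 = 0
which factors as (s − 1)·(5/11·s − 3/11) = 0, giving roots s = 1 and s = (3/11)/(5/11) = 3/5.
Mean offspring μ = 3/11 + 2·5/11 = 13/11 > 1 (supercritical), so q < 1. The extinction probability is the smaller root: q = (3/11)/(5/11) = 3/5.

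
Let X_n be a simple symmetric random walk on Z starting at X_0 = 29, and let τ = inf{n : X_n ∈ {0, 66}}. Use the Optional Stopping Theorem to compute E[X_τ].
E[X_τ] = 29

X_n is a martingale and τ is a bounded-mean stopping time (indeed τ is finite a.s. with bounded expectation since the walk is in a bounded region). By the OST, E[X_τ] = E[X_0] = 29. Equivalently: E[X_τ] = 66 · P(hit 66 first) + 0 · P(hit 0 first) = 66 · (29/66) = 29.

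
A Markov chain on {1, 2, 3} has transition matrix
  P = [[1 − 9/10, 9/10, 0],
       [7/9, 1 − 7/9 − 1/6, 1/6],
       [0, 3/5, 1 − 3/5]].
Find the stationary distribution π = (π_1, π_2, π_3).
π = (140/347, 162/347, 45/347)

This is a birth-death chain on three states, which satisfies detailed balance: π_1 · P_{12} = π_2 · P_{21} and π_2 · P_{23} = π_3 · P_{32}.
From π_1 · 9/10 = π_2 · 7/9: π_2/π_1 = (9/10)/(7/9) = 81/70.
From π_2 · 1/6 = π_3 · 3/5: π_3/π_2 = (1/6)/(3/5) = 5/18.
Take π_1 proportional to 1; then unnormalized π = (1, 81/70, 9/28). Normalize by dividing by the sum 347/140:
  π = (140/347, 162/347, 45/347).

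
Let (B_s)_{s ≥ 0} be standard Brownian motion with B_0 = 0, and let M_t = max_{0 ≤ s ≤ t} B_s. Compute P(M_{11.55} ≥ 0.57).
P(M_{11.55} ≥ 0.57) = 2·P(B_{11.55} ≥ 0.57) = 2(1 − Φ(0.57/√11.55)) ≈ 0.8668

By the reflection principle for Brownian motion, P(M_t ≥ a) = 2 · P(B_t ≥ a) for a ≥ 0. Since B_t ~ N(0, t), P(B_t ≥ 0.57) = 1 − Φ(0.57/√t) = 1 − Φ(0.57/√11.55) = 1 − Φ(0.1677). So
  P(M_{11.55} ≥ 0.57) = 2(1 − Φ(0.1677)) ≈ 0.8668.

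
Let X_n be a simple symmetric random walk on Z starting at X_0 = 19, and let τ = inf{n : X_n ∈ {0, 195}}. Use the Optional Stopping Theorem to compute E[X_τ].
E[X_τ] = 19

X_n is a martingale and τ is a bounded-mean stopping time (indeed τ is finite a.s. with bounded expectation since the walk is in a bounded region). By the OST, E[X_τ] = E[X_0] = 19. Equivalently: E[X_τ] = 195 · P(hit 195 first) + 0 · P(hit 0 first) = 195 · (19/195) = 19.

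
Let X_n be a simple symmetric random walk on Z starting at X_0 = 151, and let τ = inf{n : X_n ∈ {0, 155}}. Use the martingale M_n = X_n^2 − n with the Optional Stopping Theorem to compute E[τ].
E[τ] = 604

M_n = X_n^2 − n is a martingale (since E[X_{n+1}^2 | F_n] = X_n^2 + 1). By OST (τ has finite mean in a bounded region), E[M_τ] = E[M_0] = X_0^2 − 0 = 151^2 = 22801. Also E[M_τ] = E[X_τ^2] − E[τ]. The walk exits at 0 or 155, with P(hit 155 first) = 151/155, so E[X_τ^2] = 155^2 · 151/155 + 0 = 23405. Thus E[τ] = E[X_τ^2] − E[M_τ] = 23405 − 22801 = 604 = 151(155 − 151) = 604.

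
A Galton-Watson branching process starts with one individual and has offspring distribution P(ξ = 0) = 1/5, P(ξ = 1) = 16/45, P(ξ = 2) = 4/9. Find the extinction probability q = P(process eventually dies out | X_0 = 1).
q = 9/20

The pgf is f(s) = 1/5 + 16/45·s + 4/9·s². The extinction probability q is the smallest fixed point of f in [0, 1]. Setting s = f(s):
  4/9·s² + (16/45 − 1)·s + 1/5 = 0
  4/9·s² − (1/5 + 4/9)·s + 1/5 = 0
which factors as (s − 1)·(4/9·s − 1/5) = 0, giving roots s = 1 and s = (1/5)/(4/9) = 9/20.
Mean offspring μ = 16/45 + 2·4/9 = 56/45 > 1 (supercritical), so q < 1. The extinction probability is the smaller root: q = (1/5)/(4/9) = 9/20.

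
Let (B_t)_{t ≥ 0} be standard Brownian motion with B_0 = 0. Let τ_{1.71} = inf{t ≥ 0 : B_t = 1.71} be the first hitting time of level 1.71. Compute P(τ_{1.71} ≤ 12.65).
P(τ_{1.71} ≤ 12.65) = 2(1 − Φ(1.71/√12.65)) = 2(1 − Φ(0.4808)) ≈ 0.6307

By the reflection principle for standard BM, P(τ_b ≤ t) = 2 · P(B_t ≥ b). Since B_t ~ N(0, t), P(B_t ≥ 1.71) = 1 − Φ(1.71/√t) = 1 − Φ(1.71/√12.65) = 1 − Φ(0.4808) ≈ 0.31533. Doubling: P(τ_{1.71} ≤ 12.65) ≈ 2 · 0.31533 = 0.63066 ≈ 0.6307.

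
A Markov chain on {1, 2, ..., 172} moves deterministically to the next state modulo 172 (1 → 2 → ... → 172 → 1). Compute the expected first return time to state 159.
E[T_159 | X_0 = 159] = 172

The chain cycles deterministically, so starting at state 159 it returns in exactly 172 steps. Equivalently, the stationary distribution is uniform π_j = 1/172 for every state j, so by Kac's formula E[T_159] = 1/π_159 = 172.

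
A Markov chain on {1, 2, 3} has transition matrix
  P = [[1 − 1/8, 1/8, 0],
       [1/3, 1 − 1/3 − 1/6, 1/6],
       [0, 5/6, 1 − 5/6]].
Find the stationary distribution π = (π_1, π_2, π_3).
π = (20/29, 15/58, 3/58)

This is a birth-death chain on three states, which satisfies detailed balance: π_1 · P_{12} = π_2 · P_{21} and π_2 · P_{23} = π_3 · P_{32}.
From π_1 · 1/8 = π_2 · 1/3: π_2/π_1 = (1/8)/(1/3) = 3/8.
From π_2 · 1/6 = π_3 · 5/6: π_3/π_2 = (1/6)/(5/6) = 1/5.
Take π_1 proportional to 1; then unnormalized π = (1, 3/8, 3/40). Normalize by dividing by the sum 29/20:
  π = (20/29, 15/58, 3/58).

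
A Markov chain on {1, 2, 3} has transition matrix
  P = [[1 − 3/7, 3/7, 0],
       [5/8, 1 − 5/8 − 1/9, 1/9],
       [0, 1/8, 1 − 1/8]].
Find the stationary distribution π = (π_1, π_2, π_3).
π = (105/241, 72/241, 64/241)

This is a birth-death chain on three states, which satisfies detailed balance: π_1 · P_{12} = π_2 · P_{21} and π_2 · P_{23} = π_3 · P_{32}.
From π_1 · 3/7 = π_2 · 5/8: π_2/π_1 = (3/7)/(5/8) = 24/35.
From π_2 · 1/9 = π_3 · 1/8: π_3/π_2 = (1/9)/(1/8) = 8/9.
Take π_1 proportional to 1; then unnormalized π = (1, 24/35, 64/105). Normalize by dividing by the sum 241/105:
  π = (105/241, 72/241, 64/241).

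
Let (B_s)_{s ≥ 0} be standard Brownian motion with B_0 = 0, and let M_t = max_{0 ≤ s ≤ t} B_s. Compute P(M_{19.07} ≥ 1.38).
P(M_{19.07} ≥ 1.38) = 2·P(B_{19.07} ≥ 1.38) = 2(1 − Φ(1.38/√19.07)) ≈ 0.7520

By the reflection principle for Brownian motion, P(M_t ≥ a) = 2 · P(B_t ≥ a) for a ≥ 0. Since B_t ~ N(0, t), P(B_t ≥ 1.38) = 1 − Φ(1.38/√t) = 1 − Φ(1.38/√19.07) = 1 − Φ(0.3160). So
  P(M_{19.07} ≥ 1.38) = 2(1 − Φ(0.3160)) ≈ 0.7520.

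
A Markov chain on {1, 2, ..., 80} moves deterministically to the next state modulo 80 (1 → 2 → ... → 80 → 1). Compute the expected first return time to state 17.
E[T_17 | X_0 = 17] = 80

The chain cycles deterministically, so starting at state 17 it returns in exactly 80 steps. Equivalently, the stationary distribution is uniform π_j = 1/80 for every state j, so by Kac's formula E[T_17] = 1/π_17 = 80.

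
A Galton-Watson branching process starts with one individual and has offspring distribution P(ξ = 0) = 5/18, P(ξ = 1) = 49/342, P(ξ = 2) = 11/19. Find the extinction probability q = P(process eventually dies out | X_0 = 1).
q = 95/198

The pgf is f(s) = 5/18 + 49/342·s + 11/19·s². The extinction probability q is the smallest fixed point of f in [0, 1]. Setting s = f(s):
  11/19·s² + (49/342 − 1)·s + 5/18 = 0
  11/19·s² − (5/18 + 11/19)·s + 5/18 = 0
which factors as (s − 1)·(11/19·s − 5/18) = 0, giving roots s = 1 and s = (5/18)/(11/19) = 95/198.
Mean offspring μ = 49/342 + 2·11/19 = 445/342 > 1 (supercritical), so q < 1. The extinction probability is the smaller root: q = (5/18)/(11/19) = 95/198.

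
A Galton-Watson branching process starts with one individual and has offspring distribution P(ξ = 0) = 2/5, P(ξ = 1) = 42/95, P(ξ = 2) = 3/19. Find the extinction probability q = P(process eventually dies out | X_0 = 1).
q = 1

Mean offspring μ = 0·2/5 + 1·42/95 + 2·3/19 = 72/95 ≤ 1. For μ ≤ 1 with offspring not concentrated at 1, the Galton-Watson process goes extinct almost surely, so q = 1.
(Algebraic check: The pgf is f(s) = 2/5 + 42/95·s + 3/19·s². The extinction probability q is the smallest fixed point of f in [0, 1]. Setting s = f(s):
  3/19·s² + (42/95 − 1)·s + 2/5 = 0
  3/19·s² − (2/5 + 3/19)·s + 2/5 = 0
which factors as (s − 1)·(3/19·s − 2/5) = 0, giving roots s = 1 and s = (2/5)/(3/19) = 38/15. Since 38/15 ≥ 1, the smallest root in [0, 1] is s = 1.)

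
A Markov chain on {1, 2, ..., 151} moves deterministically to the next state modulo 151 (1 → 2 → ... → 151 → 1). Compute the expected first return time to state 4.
E[T_4 | X_0 = 4] = 151

The chain cycles deterministically, so starting at state 4 it returns in exactly 151 steps. Equivalently, the stationary distribution is uniform π_j = 1/151 for every state j, so by Kac's formula E[T_4] = 1/π_4 = 151.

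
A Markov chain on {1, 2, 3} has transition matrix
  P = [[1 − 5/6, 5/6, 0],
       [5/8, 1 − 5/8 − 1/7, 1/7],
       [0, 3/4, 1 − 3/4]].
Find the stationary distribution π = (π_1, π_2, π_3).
π = (63/163, 84/163, 16/163)

This is a birth-death chain on three states, which satisfies detailed balance: π_1 · P_{12} = π_2 · P_{21} and π_2 · P_{23} = π_3 · P_{32}.
From π_1 · 5/6 = π_2 · 5/8: π_2/π_1 = (5/6)/(5/8) = 4/3.
From π_2 · 1/7 = π_3 · 3/4: π_3/π_2 = (1/7)/(3/4) = 4/21.
Take π_1 proportional to 1; then unnormalized π = (1, 4/3, 16/63). Normalize by dividing by the sum 163/63:
  π = (63/163, 84/163, 16/163).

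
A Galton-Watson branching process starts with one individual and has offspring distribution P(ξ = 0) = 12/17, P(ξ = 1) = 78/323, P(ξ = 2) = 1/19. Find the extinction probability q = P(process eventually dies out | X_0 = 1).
q = 1

Mean offspring μ = 0·12/17 + 1·78/323 + 2·1/19 = 112/323 ≤ 1. For μ ≤ 1 with offspring not concentrated at 1, the Galton-Watson process goes extinct almost surely, so q = 1.
(Algebraic check: The pgf is f(s) = 12/17 + 78/323·s + 1/19·s². The extinction probability q is the smallest fixed point of f in [0, 1]. Setting s = f(s):
  1/19·s² + (78/323 − 1)·s + 12/17 = 0
  1/19·s² − (12/17 + 1/19)·s + 12/17 = 0
which factors as (s − 1)·(1/19·s − 12/17) = 0, giving roots s = 1 and s = (12/17)/(1/19) = 228/17. Since 228/17 ≥ 1, the smallest root in [0, 1] is s = 1.)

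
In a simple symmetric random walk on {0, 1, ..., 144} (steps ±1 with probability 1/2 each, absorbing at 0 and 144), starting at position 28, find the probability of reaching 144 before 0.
P(hit 144 before 0) = 28/144 = 7/36

Let u_k = P(hit 144 before 0 | start at k). Then u_0 = 0, u_144 = 1, and u_k = u_{k-1}/2 + u_{k+1}/2 for 1 ≤ k ≤ 143. This harmonic recurrence is solved by u_k = k/144, giving u_28 = 28/144 = 7/36.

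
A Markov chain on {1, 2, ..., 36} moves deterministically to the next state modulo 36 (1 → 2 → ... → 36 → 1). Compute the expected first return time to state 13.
E[T_13 | X_0 = 13] = 36

The chain cycles deterministically, so starting at state 13 it returns in exactly 36 steps. Equivalently, the stationary distribution is uniform π_j = 1/36 for every state j, so by Kac's formula E[T_13] = 1/π_13 = 36.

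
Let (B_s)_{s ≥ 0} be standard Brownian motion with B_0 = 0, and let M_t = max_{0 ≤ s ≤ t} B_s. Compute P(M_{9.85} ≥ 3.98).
P(M_{9.85} ≥ 3.98) = 2·P(B_{9.85} ≥ 3.98) = 2(1 − Φ(3.98/√9.85)) ≈ 0.2048

By the reflection principle for Brownian motion, P(M_t ≥ a) = 2 · P(B_t ≥ a) for a ≥ 0. Since B_t ~ N(0, t), P(B_t ≥ 3.98) = 1 − Φ(3.98/√t) = 1 − Φ(3.98/√9.85) = 1 − Φ(1.2681). So
  P(M_{9.85} ≥ 3.98) = 2(1 − Φ(1.2681)) ≈ 0.2048.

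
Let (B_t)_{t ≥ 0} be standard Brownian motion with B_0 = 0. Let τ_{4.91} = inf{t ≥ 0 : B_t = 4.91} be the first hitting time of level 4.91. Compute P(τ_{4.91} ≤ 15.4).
P(τ_{4.91} ≤ 15.4) = 2(1 − Φ(4.91/√15.4)) = 2(1 − Φ(1.2512)) ≈ 0.2109

By the reflection principle for standard BM, P(τ_b ≤ t) = 2 · P(B_t ≥ b). Since B_t ~ N(0, t), P(B_t ≥ 4.91) = 1 − Φ(4.91/√t) = 1 − Φ(4.91/√15.4) = 1 − Φ(1.2512) ≈ 0.10543. Doubling: P(τ_{4.91} ≤ 15.4) ≈ 2 · 0.10543 = 0.21086 ≈ 0.2109.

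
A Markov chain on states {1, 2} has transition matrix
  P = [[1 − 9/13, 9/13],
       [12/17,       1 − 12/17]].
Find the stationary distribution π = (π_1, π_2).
π_1 = 52/103, π_2 = 51/103

Solve πP = π with π_1 + π_2 = 1. From πP = π: π_1 · (1 − 9/13) + π_2 · 12/17 = π_1 ⇒ π_2 · 12/17 = π_1 · 9/13 ⇒ π_2/π_1 = (9/13)/(12/17) = 51/52. Together with π_1 + π_2 = 1:
  π_1 = (12/17)/(9/13 + 12/17) = (12/17)/(309/221) = 52/103,
  π_2 = (9/13)/(9/13 + 12/17) = (9/13)/(309/221) = 51/103.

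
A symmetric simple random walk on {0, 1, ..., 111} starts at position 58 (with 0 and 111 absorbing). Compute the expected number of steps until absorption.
E[τ | X_0 = 58] = 3074

Let v_k = E[τ | X_0 = k]. Boundary: v_0 = v_111 = 0. Recurrence: v_k = 1 + (v_{k-1} + v_{k+1})/2 for 1 ≤ k ≤ 110. The particular solution to v_k − (v_{k-1} + v_{k+1})/2 = 1 is v_k = −k^2. Adding homogeneous solution A + B k and matching boundaries gives v_k = k (111 − k). Substituting k = 58: v_58 = 58 · 53 = 3074.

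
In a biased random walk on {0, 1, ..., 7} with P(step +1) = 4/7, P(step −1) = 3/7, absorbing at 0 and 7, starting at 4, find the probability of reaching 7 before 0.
P(hit 7 before 0) = (1 − (3/4)^4) / (1 − (3/4)^7) = 11200/14197

Let u_k denote P(reach 7 before 0 | start at k). Boundary: u_0 = 0, u_7 = 1. Recurrence: u_k = 4/7·u_{k+1} + 3/7·u_{k-1} for 1 ≤ k ≤ 6. Try u_k = A + B·r^k with r = q/p = (3/7)/(4/7) = 3/4. Substitution satisfies the recurrence; boundary conditions give:
  u_k = (1 − r^k) / (1 − r^N) = (1 − (3/4)^4) / (1 − (3/4)^7) = 11200/14197.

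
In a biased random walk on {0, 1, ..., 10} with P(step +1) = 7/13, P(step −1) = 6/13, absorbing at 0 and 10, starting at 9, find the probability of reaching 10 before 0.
P(hit 10 before 0) = (1 − (6/7)^9) / (1 − (6/7)^10) = 211931377/222009073

Let u_k denote P(reach 10 before 0 | start at k). Boundary: u_0 = 0, u_10 = 1. Recurrence: u_k = 7/13·u_{k+1} + 6/13·u_{k-1} for 1 ≤ k ≤ 9. Try u_k = A + B·r^k with r = q/p = (6/13)/(7/13) = 6/7. Substitution satisfies the recurrence; boundary conditions give:
  u_k = (1 − r^k) / (1 − r^N) = (1 − (6/7)^9) / (1 − (6/7)^10) = 211931377/222009073.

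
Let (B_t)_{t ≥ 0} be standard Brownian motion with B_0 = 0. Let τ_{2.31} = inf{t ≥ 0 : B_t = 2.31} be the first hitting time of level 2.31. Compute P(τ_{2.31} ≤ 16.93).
P(τ_{2.31} ≤ 16.93) = 2(1 − Φ(2.31/√16.93)) = 2(1 − Φ(0.5614)) ≈ 0.5745

By the reflection principle for standard BM, P(τ_b ≤ t) = 2 · P(B_t ≥ b). Since B_t ~ N(0, t), P(B_t ≥ 2.31) = 1 − Φ(2.31/√t) = 1 − Φ(2.31/√16.93) = 1 − Φ(0.5614) ≈ 0.28726. Doubling: P(τ_{2.31} ≤ 16.93) ≈ 2 · 0.28726 = 0.57452 ≈ 0.5745.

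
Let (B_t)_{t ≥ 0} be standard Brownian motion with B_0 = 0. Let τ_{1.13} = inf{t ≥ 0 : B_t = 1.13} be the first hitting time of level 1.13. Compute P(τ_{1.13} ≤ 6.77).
P(τ_{1.13} ≤ 6.77) = 2(1 − Φ(1.13/√6.77)) = 2(1 − Φ(0.4343)) ≈ 0.6641

By the reflection principle for standard BM, P(τ_b ≤ t) = 2 · P(B_t ≥ b). Since B_t ~ N(0, t), P(B_t ≥ 1.13) = 1 − Φ(1.13/√t) = 1 − Φ(1.13/√6.77) = 1 − Φ(0.4343) ≈ 0.33204. Doubling: P(τ_{1.13} ≤ 6.77) ≈ 2 · 0.33204 = 0.66408 ≈ 0.6641.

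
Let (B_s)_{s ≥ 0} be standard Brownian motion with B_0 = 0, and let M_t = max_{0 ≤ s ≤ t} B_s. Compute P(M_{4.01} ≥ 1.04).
P(M_{4.01} ≥ 1.04) = 2·P(B_{4.01} ≥ 1.04) = 2(1 − Φ(1.04/√4.01)) ≈ 0.6035

By the reflection principle for Brownian motion, P(M_t ≥ a) = 2 · P(B_t ≥ a) for a ≥ 0. Since B_t ~ N(0, t), P(B_t ≥ 1.04) = 1 − Φ(1.04/√t) = 1 − Φ(1.04/√4.01) = 1 − Φ(0.5194). So
  P(M_{4.01} ≥ 1.04) = 2(1 − Φ(0.5194)) ≈ 0.6035.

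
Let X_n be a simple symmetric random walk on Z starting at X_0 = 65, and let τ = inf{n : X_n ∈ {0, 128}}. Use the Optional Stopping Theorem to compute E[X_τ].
E[X_τ] = 65

X_n is a martingale and τ is a bounded-mean stopping time (indeed τ is finite a.s. with bounded expectation since the walk is in a bounded region). By the OST, E[X_τ] = E[X_0] = 65. Equivalently: E[X_τ] = 128 · P(hit 128 first) + 0 · P(hit 0 first) = 128 · (65/128) = 65.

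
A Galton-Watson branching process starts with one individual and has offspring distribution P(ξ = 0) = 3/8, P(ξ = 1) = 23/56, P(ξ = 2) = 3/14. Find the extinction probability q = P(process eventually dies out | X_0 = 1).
q = 1

Mean offspring μ = 0·3/8 + 1·23/56 + 2·3/14 = 47/56 ≤ 1. For μ ≤ 1 with offspring not concentrated at 1, the Galton-Watson process goes extinct almost surely, so q = 1.
(Algebraic check: The pgf is f(s) = 3/8 + 23/56·s + 3/14·s². The extinction probability q is the smallest fixed point of f in [0, 1]. Setting s = f(s):
  3/14·s² + (23/56 − 1)·s + 3/8 = 0
  3/14·s² − (3/8 + 3/14)·s + 3/8 = 0
which factors as (s − 1)·(3/14·s − 3/8) = 0, giving roots s = 1 and s = (3/8)/(3/14) = 7/4. Since 7/4 ≥ 1, the smallest root in [0, 1] is s = 1.)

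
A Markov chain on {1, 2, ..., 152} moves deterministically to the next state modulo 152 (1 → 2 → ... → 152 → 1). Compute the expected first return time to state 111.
E[T_111 | X_0 = 111] = 152

The chain cycles deterministically, so starting at state 111 it returns in exactly 152 steps. Equivalently, the stationary distribution is uniform π_j = 1/152 for every state j, so by Kac's formula E[T_111] = 1/π_111 = 152.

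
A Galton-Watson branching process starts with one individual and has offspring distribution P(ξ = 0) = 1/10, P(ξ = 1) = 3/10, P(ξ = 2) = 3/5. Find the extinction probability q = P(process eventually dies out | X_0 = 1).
q = 1/6

The pgf is f(s) = 1/10 + 3/10·s + 3/5·s². The extinction probability q is the smallest fixed point of f in [0, 1]. Setting s = f(s):
  3/5·s² + (3/10 − 1)·s + 1/10 = 0
  3/5·s² − (1/10 + 3/5)·s + 1/10 = 0
which factors as (s − 1)·(3/5·s − 1/10) = 0, giving roots s = 1 and s = (1/10)/(3/5) = 1/6.
Mean offspring μ = 3/10 + 2·3/5 = 3/2 > 1 (supercritical), so q < 1. The extinction probability is the smaller root: q = (1/10)/(3/5) = 1/6.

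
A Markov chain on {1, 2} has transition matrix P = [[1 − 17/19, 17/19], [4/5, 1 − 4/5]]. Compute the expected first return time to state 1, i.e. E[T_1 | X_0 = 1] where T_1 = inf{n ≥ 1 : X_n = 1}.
E[T_1 | X_0 = 1] = 1/π_1 = 161/76

For an irreducible recurrent Markov chain with stationary distribution π, E[T_i | X_0 = i] = 1/π_i (Kac's formula). Here π_1 = (4/5)/(17/19 + 4/5) = (4/5)/(161/95) = 76/161, so E[T_1 | X_0 = 1] = 1/π_1 = (17/19 + 4/5)/(4/5) = (161/95)/(4/5) = 161/76.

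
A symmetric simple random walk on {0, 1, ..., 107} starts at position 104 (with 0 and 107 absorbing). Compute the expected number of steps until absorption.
E[τ | X_0 = 104] = 312

Let v_k = E[τ | X_0 = k]. Boundary: v_0 = v_107 = 0. Recurrence: v_k = 1 + (v_{k-1} + v_{k+1})/2 for 1 ≤ k ≤ 106. The particular solution to v_k − (v_{k-1} + v_{k+1})/2 = 1 is v_k = −k^2. Adding homogeneous solution A + B k and matching boundaries gives v_k = k (107 − k). Substituting k = 104: v_104 = 104 · 3 = 312.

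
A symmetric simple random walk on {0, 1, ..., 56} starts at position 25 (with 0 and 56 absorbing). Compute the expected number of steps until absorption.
E[τ | X_0 = 25] = 775

Let v_k = E[τ | X_0 = k]. Boundary: v_0 = v_56 = 0. Recurrence: v_k = 1 + (v_{k-1} + v_{k+1})/2 for 1 ≤ k ≤ 55. The particular solution to v_k − (v_{k-1} + v_{k+1})/2 = 1 is v_k = −k^2. Adding homogeneous solution A + B k and matching boundaries gives v_k = k (56 − k). Substituting k = 25: v_25 = 25 · 31 = 775.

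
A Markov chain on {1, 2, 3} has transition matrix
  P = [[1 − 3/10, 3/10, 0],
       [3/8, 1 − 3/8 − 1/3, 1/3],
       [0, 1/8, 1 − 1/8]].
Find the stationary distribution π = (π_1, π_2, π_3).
π = (15/59, 12/59, 32/59)

This is a birth-death chain on three states, which satisfies detailed balance: π_1 · P_{12} = π_2 · P_{21} and π_2 · P_{23} = π_3 · P_{32}.
From π_1 · 3/10 = π_2 · 3/8: π_2/π_1 = (3/10)/(3/8) = 4/5.
From π_2 · 1/3 = π_3 · 1/8: π_3/π_2 = (1/3)/(1/8) = 8/3.
Take π_1 proportional to 1; then unnormalized π = (1, 4/5, 32/15). Normalize by dividing by the sum 59/15:
  π = (15/59, 12/59, 32/59).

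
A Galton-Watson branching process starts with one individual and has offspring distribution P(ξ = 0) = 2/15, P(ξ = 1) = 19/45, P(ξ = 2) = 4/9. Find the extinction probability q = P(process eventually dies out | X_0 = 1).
q = 3/10

The pgf is f(s) = 2/15 + 19/45·s + 4/9·s². The extinction probability q is the smallest fixed point of f in [0, 1]. Setting s = f(s):
  4/9·s² + (19/45 − 1)·s + 2/15 = 0
  4/9·s² − (2/15 + 4/9)·s + 2/15 = 0
which factors as (s − 1)·(4/9·s − 2/15) = 0, giving roots s = 1 and s = (2/15)/(4/9) = 3/10.
Mean offspring μ = 19/45 + 2·4/9 = 59/45 > 1 (supercritical), so q < 1. The extinction probability is the smaller root: q = (2/15)/(4/9) = 3/10.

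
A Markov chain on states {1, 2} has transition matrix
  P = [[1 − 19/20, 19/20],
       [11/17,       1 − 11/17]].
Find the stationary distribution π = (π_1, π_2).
π_1 = 220/543, π_2 = 323/543

Solve πP = π with π_1 + π_2 = 1. From πP = π: π_1 · (1 − 19/20) + π_2 · 11/17 = π_1 ⇒ π_2 · 11/17 = π_1 · 19/20 ⇒ π_2/π_1 = (19/20)/(11/17) = 323/220. Together with π_1 + π_2 = 1:
  π_1 = (11/17)/(19/20 + 11/17) = (11/17)/(543/340) = 220/543,
  π_2 = (19/20)/(19/20 + 11/17) = (19/20)/(543/340) = 323/543.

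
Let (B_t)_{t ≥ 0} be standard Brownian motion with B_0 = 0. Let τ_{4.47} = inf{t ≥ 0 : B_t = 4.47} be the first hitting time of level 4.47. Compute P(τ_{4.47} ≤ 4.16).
P(τ_{4.47} ≤ 4.16) = 2(1 − Φ(4.47/√4.16)) = 2(1 − Φ(2.1916)) ≈ 0.0284

By the reflection principle for standard BM, P(τ_b ≤ t) = 2 · P(B_t ≥ b). Since B_t ~ N(0, t), P(B_t ≥ 4.47) = 1 − Φ(4.47/√t) = 1 − Φ(4.47/√4.16) = 1 − Φ(2.1916) ≈ 0.01420. Doubling: P(τ_{4.47} ≤ 4.16) ≈ 2 · 0.01420 = 0.02840 ≈ 0.0284.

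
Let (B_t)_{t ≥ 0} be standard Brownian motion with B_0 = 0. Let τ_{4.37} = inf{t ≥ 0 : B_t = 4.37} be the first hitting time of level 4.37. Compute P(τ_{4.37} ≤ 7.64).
P(τ_{4.37} ≤ 7.64) = 2(1 − Φ(4.37/√7.64)) = 2(1 − Φ(1.5810)) ≈ 0.1139

By the reflection principle for standard BM, P(τ_b ≤ t) = 2 · P(B_t ≥ b). Since B_t ~ N(0, t), P(B_t ≥ 4.37) = 1 − Φ(4.37/√t) = 1 − Φ(4.37/√7.64) = 1 − Φ(1.5810) ≈ 0.05694. Doubling: P(τ_{4.37} ≤ 7.64) ≈ 2 · 0.05694 = 0.11388 ≈ 0.1139.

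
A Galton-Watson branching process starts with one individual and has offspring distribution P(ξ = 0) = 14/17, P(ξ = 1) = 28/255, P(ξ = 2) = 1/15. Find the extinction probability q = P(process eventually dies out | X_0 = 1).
q = 1

Mean offspring μ = 0·14/17 + 1·28/255 + 2·1/15 = 62/255 ≤ 1. For μ ≤ 1 with offspring not concentrated at 1, the Galton-Watson process goes extinct almost surely, so q = 1.
(Algebraic check: The pgf is f(s) = 14/17 + 28/255·s + 1/15·s². The extinction probability q is the smallest fixed point of f in [0, 1]. Setting s = f(s):
  1/15·s² + (28/255 − 1)·s + 14/17 = 0
  1/15·s² − (14/17 + 1/15)·s + 14/17 = 0
which factors as (s − 1)·(1/15·s − 14/17) = 0, giving roots s = 1 and s = (14/17)/(1/15) = 210/17. Since 210/17 ≥ 1, the smallest root in [0, 1] is s = 1.)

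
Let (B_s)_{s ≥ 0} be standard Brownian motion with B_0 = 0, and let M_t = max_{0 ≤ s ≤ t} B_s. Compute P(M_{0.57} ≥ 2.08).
P(M_{0.57} ≥ 2.08) = 2·P(B_{0.57} ≥ 2.08) = 2(1 − Φ(2.08/√0.57)) ≈ 0.0059

By the reflection principle for Brownian motion, P(M_t ≥ a) = 2 · P(B_t ≥ a) for a ≥ 0. Since B_t ~ N(0, t), P(B_t ≥ 2.08) = 1 − Φ(2.08/√t) = 1 − Φ(2.08/√0.57) = 1 − Φ(2.7550). So
  P(M_{0.57} ≥ 2.08) = 2(1 − Φ(2.7550)) ≈ 0.0059.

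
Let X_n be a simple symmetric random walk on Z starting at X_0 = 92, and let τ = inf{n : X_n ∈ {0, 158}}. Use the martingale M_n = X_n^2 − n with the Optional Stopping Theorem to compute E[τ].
E[τ] = 6072

M_n = X_n^2 − n is a martingale (since E[X_{n+1}^2 | F_n] = X_n^2 + 1). By OST (τ has finite mean in a bounded region), E[M_τ] = E[M_0] = X_0^2 − 0 = 92^2 = 8464. Also E[M_τ] = E[X_τ^2] − E[τ]. The walk exits at 0 or 158, with P(hit 158 first) = 92/158, so E[X_τ^2] = 158^2 · 92/158 + 0 = 14536. Thus E[τ] = E[X_τ^2] − E[M_τ] = 14536 − 8464 = 6072 = 92(158 − 92) = 6072.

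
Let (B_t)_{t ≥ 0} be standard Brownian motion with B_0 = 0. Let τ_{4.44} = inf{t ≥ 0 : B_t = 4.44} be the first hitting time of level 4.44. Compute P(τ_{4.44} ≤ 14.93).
P(τ_{4.44} ≤ 14.93) = 2(1 − Φ(4.44/√14.93)) = 2(1 − Φ(1.1491)) ≈ 0.2505

By the reflection principle for standard BM, P(τ_b ≤ t) = 2 · P(B_t ≥ b). Since B_t ~ N(0, t), P(B_t ≥ 4.44) = 1 − Φ(4.44/√t) = 1 − Φ(4.44/√14.93) = 1 − Φ(1.1491) ≈ 0.12526. Doubling: P(τ_{4.44} ≤ 14.93) ≈ 2 · 0.12526 = 0.25052 ≈ 0.2505.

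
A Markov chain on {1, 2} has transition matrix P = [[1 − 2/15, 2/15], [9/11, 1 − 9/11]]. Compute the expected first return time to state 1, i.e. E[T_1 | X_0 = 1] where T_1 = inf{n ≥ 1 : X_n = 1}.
E[T_1 | X_0 = 1] = 1/π_1 = 157/135

For an irreducible recurrent Markov chain with stationary distribution π, E[T_i | X_0 = i] = 1/π_i (Kac's formula). Here π_1 = (9/11)/(2/15 + 9/11) = (9/11)/(157/165) = 135/157, so E[T_1 | X_0 = 1] = 1/π_1 = (2/15 + 9/11)/(9/11) = (157/165)/(9/11) = 157/135.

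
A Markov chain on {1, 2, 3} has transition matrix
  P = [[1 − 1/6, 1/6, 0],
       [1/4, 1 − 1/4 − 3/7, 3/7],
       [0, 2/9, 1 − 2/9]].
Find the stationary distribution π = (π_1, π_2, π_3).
π = (21/62, 7/31, 27/62)

This is a birth-death chain on three states, which satisfies detailed balance: π_1 · P_{12} = π_2 · P_{21} and π_2 · P_{23} = π_3 · P_{32}.
From π_1 · 1/6 = π_2 · 1/4: π_2/π_1 = (1/6)/(1/4) = 2/3.
From π_2 · 3/7 = π_3 · 2/9: π_3/π_2 = (3/7)/(2/9) = 27/14.
Take π_1 proportional to 1; then unnormalized π = (1, 2/3, 9/7). Normalize by dividing by the sum 62/21:
  π = (21/62, 7/31, 27/62).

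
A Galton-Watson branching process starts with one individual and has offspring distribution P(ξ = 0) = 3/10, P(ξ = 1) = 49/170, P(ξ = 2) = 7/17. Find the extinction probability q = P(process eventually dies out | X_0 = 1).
q = 51/70

The pgf is f(s) = 3/10 + 49/170·s + 7/17·s². The extinction probability q is the smallest fixed point of f in [0, 1]. Setting s = f(s):
  7/17·s² + (49/170 − 1)·s + 3/10 = 0
  7/17·s² − (3/10 + 7/17)·s + 3/10 = 0
which factors as (s − 1)·(7/17·s − 3/10) = 0, giving roots s = 1 and s = (3/10)/(7/17) = 51/70.
Mean offspring μ = 49/170 + 2·7/17 = 189/170 > 1 (supercritical), so q < 1. The extinction probability is the smaller root: q = (3/10)/(7/17) = 51/70.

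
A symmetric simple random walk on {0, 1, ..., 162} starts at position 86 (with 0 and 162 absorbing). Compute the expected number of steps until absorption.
E[τ | X_0 = 86] = 6536

Let v_k = E[τ | X_0 = k]. Boundary: v_0 = v_162 = 0. Recurrence: v_k = 1 + (v_{k-1} + v_{k+1})/2 for 1 ≤ k ≤ 161. The particular solution to v_k − (v_{k-1} + v_{k+1})/2 = 1 is v_k = −k^2. Adding homogeneous solution A + B k and matching boundaries gives v_k = k (162 − k). Substituting k = 86: v_86 = 86 · 76 = 6536.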